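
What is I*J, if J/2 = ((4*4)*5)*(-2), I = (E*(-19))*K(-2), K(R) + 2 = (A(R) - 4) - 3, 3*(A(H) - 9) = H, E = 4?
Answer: -48640/3 ≈ -16213.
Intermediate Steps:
A(H) = 9 + H/3
K(R) = R/3 (K(R) = -2 + (((9 + R/3) - 4) - 3) = -2 + ((5 + R/3) - 3) = -2 + (2 + R/3) = R/3)
I = 152/3 (I = (4*(-19))*((⅓)*(-2)) = -76*(-⅔) = 152/3 ≈ 50.667)
J = -320 (J = 2*(((4*4)*5)*(-2)) = 2*((16*5)*(-2)) = 2*(80*(-2)) = 2*(-160) = -320)
I*J = (152/3)*(-320) = -48640/3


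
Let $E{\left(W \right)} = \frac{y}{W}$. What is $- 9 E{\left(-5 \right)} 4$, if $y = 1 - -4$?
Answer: $36$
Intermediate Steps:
$y = 5$ ($y = 1 + 4 = 5$)
$E{\left(W \right)} = \frac{5}{W}$
$- 9 E{\left(-5 \right)} 4 = - 9 \frac{5}{-5} \cdot 4 = - 9 \cdot 5 \left(- \frac{1}{5}\right) 4 = \left(-9\right) \left(-1\right) 4 = 9 \cdot 4 = 36$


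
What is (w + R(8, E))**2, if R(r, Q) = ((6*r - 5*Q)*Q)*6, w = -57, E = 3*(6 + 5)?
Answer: 539307729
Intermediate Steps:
E = 33 (E = 3*11 = 33)
R(r, Q) = 6*Q*(-5*Q + 6*r) (R(r, Q) = ((-5*Q + 6*r)*Q)*6 = (Q*(-5*Q + 6*r))*6 = 6*Q*(-5*Q + 6*r))
(w + R(8, E))**2 = (-57 + 6*33*(-5*33 + 6*8))**2 = (-57 + 6*33*(-165 + 48))**2 = (-57 + 6*33*(-117))**2 = (-57 - 23166)**2 = (-23223)**2 = 539307729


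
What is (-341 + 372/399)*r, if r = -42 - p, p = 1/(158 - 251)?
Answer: 5697395/399 ≈ 14279.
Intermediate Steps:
p = -1/93 (p = 1/(-93) = -1/93 ≈ -0.010753)
r = -3905/93 (r = -42 - 1*(-1/93) = -42 + 1/93 = -3905/93 ≈ -41.989)
(-341 + 372/399)*r = (-341 + 372/399)*(-3905/93) = (-341 + 372*(1/399))*(-3905/93) = (-341 + 124/133)*(-3905/93) = -45229/133*(-3905/93) = 5697395/399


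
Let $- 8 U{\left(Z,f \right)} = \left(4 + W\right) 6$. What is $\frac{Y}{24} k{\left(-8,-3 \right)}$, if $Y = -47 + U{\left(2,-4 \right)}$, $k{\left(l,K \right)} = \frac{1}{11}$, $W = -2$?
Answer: $- \frac{97}{528} \approx -0.18371$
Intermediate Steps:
$U{\left(Z,f \right)} = - \frac{3}{2}$ ($U{\left(Z,f \right)} = - \frac{\left(4 - 2\right) 6}{8} = - \frac{2 \cdot 6}{8} = \left(- \frac{1}{8}\right) 12 = - \frac{3}{2}$)
$k{\left(l,K \right)} = \frac{1}{11}$
$Y = - \frac{97}{2}$ ($Y = -47 - \frac{3}{2} = - \frac{97}{2} \approx -48.5$)
$\frac{Y}{24} k{\left(-8,-3 \right)} = \frac{1}{24} \left(- \frac{97}{2}\right) \frac{1}{11} = \left(- \frac{97}{48}\right) \frac{1}{11} = - \frac{97}{528}$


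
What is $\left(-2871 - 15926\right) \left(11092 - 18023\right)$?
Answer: $130282007$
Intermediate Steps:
$\left(-2871 - 15926\right) \left(11092 - 18023\right) = \left(-18797\right) \left(-6931\right) = 130282007$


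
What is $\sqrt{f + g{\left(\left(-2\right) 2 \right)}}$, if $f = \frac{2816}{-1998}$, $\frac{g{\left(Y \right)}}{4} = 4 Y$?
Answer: $\frac{8 i \sqrt{113331}}{333} \approx 8.0876 i$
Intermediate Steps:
$g{\left(Y \right)} = 16 Y$ ($g{\left(Y \right)} = 4 \cdot 4 Y = 16 Y$)
$f = - \frac{1408}{999}$ ($f = 2816 \left(- \frac{1}{1998}\right) = - \frac{1408}{999} \approx -1.4094$)
$\sqrt{f + g{\left(\left(-2\right) 2 \right)}} = \sqrt{- \frac{1408}{999} + 16 \left(\left(-2\right) 2\right)} = \sqrt{- \frac{1408}{999} + 16 \left(-4\right)} = \sqrt{- \frac{1408}{999} - 64} = \sqrt{- \frac{65344}{999}} = \frac{8 i \sqrt{113331}}{333}$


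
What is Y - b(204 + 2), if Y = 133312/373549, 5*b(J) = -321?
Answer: 120575789/1867745 ≈ 64.557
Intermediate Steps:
b(J) = -321/5 (b(J) = (⅕)*(-321) = -321/5)
Y = 133312/373549 (Y = 133312*(1/373549) = 133312/373549 ≈ 0.35688)
Y - b(204 + 2) = 133312/373549 - 1*(-321/5) = 133312/373549 + 321/5 = 120575789/1867745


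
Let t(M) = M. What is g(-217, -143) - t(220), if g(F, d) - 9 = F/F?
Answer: -210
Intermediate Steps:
g(F, d) = 10 (g(F, d) = 9 + F/F = 9 + 1 = 10)
g(-217, -143) - t(220) = 10 - 1*220 = 10 - 220 = -210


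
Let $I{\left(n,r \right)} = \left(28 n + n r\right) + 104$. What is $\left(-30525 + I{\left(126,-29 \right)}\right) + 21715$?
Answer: $-8832$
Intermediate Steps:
$I{\left(n,r \right)} = 104 + 28 n + n r$
$\left(-30525 + I{\left(126,-29 \right)}\right) + 21715 = \left(-30525 + \left(104 + 28 \cdot 126 + 126 \left(-29\right)\right)\right) + 21715 = \left(-30525 + \left(104 + 3528 - 3654\right)\right) + 21715 = \left(-30525 - 22\right) + 21715 = -30547 + 21715 = -8832$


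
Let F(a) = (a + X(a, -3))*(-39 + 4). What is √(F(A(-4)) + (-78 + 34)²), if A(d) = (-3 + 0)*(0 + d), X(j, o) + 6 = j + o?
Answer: √1411 ≈ 37.563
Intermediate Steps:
X(j, o) = -6 + j + o (X(j, o) = -6 + (j + o) = -6 + j + o)
A(d) = -3*d
F(a) = 315 - 70*a (F(a) = (a + (-6 + a - 3))*(-39 + 4) = (a + (-9 + a))*(-35) = (-9 + 2*a)*(-35) = 315 - 70*a)
√(F(A(-4)) + (-78 + 34)²) = √((315 - (-210)*(-4)) + (-78 + 34)²) = √((315 - 70*12) + (-44)²) = √((315 - 840) + 1936) = √(-525 + 1936) = √1411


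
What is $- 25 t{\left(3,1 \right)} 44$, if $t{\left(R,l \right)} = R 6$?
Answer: $-19800$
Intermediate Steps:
$t{\left(R,l \right)} = 6 R$
$- 25 t{\left(3,1 \right)} 44 = - 25 \cdot 6 \cdot 3 \cdot 44 = \left(-25\right) 18 \cdot 44 = \left(-450\right) 44 = -19800$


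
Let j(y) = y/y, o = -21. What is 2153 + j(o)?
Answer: 2154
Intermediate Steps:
j(y) = 1
2153 + j(o) = 2153 + 1 = 2154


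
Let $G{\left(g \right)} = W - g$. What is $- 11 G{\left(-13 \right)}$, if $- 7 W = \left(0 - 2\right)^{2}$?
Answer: $- \frac{957}{7} \approx -136.71$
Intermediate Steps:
$W = - \frac{4}{7}$ ($W = - \frac{\left(0 - 2\right)^{2}}{7} = - \frac{\left(-2\right)^{2}}{7} = \left(- \frac{1}{7}\right) 4 = - \frac{4}{7} \approx -0.57143$)
$G{\left(g \right)} = - \frac{4}{7} - g$
$- 11 G{\left(-13 \right)} = - 11 \left(- \frac{4}{7} - -13\right) = - 11 \left(- \frac{4}{7} + 13\right) = \left(-11\right) \frac{87}{7} = - \frac{957}{7}$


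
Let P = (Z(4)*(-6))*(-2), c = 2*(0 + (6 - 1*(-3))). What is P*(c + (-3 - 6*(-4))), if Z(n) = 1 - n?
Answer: -1404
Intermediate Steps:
c = 18 (c = 2*(0 + (6 + 3)) = 2*(0 + 9) = 2*9 = 18)
P = -36 (P = ((1 - 1*4)*(-6))*(-2) = ((1 - 4)*(-6))*(-2) = -3*(-6)*(-2) = 18*(-2) = -36)
P*(c + (-3 - 6*(-4))) = -36*(18 + (-3 - 6*(-4))) = -36*(18 + (-3 + 24)) = -36*(18 + 21) = -36*39 = -1404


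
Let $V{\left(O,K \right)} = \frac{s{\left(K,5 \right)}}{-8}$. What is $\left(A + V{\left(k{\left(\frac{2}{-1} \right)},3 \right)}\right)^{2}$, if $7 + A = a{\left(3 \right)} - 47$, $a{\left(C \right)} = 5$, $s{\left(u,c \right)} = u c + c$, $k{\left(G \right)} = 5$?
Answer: $\frac{10609}{4} \approx 2652.3$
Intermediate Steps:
$s{\left(u,c \right)} = c + c u$ ($s{\left(u,c \right)} = c u + c = c + c u$)
$A = -49$ ($A = -7 + \left(5 - 47\right) = -7 - 42 = -49$)
$V{\left(O,K \right)} = - \frac{5}{8} - \frac{5 K}{8}$ ($V{\left(O,K \right)} = \frac{5 \left(1 + K\right)}{-8} = \left(5 + 5 K\right) \left(- \frac{1}{8}\right) = - \frac{5}{8} - \frac{5 K}{8}$)
$\left(A + V{\left(k{\left(\frac{2}{-1} \right)},3 \right)}\right)^{2} = \left(-49 - \frac{5}{2}\right)^{2} = \left(- \frac{103}{2}\right)^{2} = \frac{10609}{4}$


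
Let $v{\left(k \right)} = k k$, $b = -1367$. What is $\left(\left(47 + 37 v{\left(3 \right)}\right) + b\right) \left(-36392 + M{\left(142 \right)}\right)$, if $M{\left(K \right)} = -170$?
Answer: $36086694$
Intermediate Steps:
$v{\left(k \right)} = k^{2}$
$\left(\left(47 + 37 v{\left(3 \right)}\right) + b\right) \left(-36392 + M{\left(142 \right)}\right) = \left(\left(47 + 37 \cdot 3^{2}\right) - 1367\right) \left(-36392 - 170\right) = \left(\left(47 + 37 \cdot 9\right) - 1367\right) \left(-36562\right) = \left(\left(47 + 333\right) - 1367\right) \left(-36562\right) = \left(380 - 1367\right) \left(-36562\right) = \left(-987\right) \left(-36562\right) = 36086694$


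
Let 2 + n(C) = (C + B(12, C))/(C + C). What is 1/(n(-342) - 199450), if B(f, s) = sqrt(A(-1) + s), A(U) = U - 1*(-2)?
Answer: -93314580984/18611733149130617 + 684*I*sqrt(341)/18611733149130617 ≈ -5.0138e-6 + 6.7865e-13*I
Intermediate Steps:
A(U) = 2 + U (A(U) = U + 2 = 2 + U)
B(f, s) = sqrt(1 + s) (B(f, s) = sqrt((2 - 1) + s) = sqrt(1 + s))
n(C) = -2 + (C + sqrt(1 + C))/(2*C) (n(C) = -2 + (C + sqrt(1 + C))/(C + C) = -2 + (C + sqrt(1 + C))/((2*C)) = -2 + (C + sqrt(1 + C))*(1/(2*C)) = -2 + (C + sqrt(1 + C))/(2*C))
1/(n(-342) - 199450) = 1/((1/2)*(sqrt(1 - 342) - 3*(-342))/(-342) - 199450) = 1/((1/2)*(-1/342)*(sqrt(-341) + 1026) - 199450) = 1/((1/2)*(-1/342)*(I*sqrt(341) + 1026) - 199450) = 1/((1/2)*(-1/342)*(1026 + I*sqrt(341)) - 199450) = 1/((-3/2 - I*sqrt(341)/684) - 199450) = 1/(-398903/2 - I*sqrt(341)/684)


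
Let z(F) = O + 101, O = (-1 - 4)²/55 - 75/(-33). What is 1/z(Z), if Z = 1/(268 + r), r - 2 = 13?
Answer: 11/1141 ≈ 0.0096407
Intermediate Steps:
r = 15 (r = 2 + 13 = 15)
O = 30/11 (O = (-5)²*(1/55) - 75*(-1/33) = 25*(1/55) + 25/11 = 5/11 + 25/11 = 30/11 ≈ 2.7273)
Z = 1/283 (Z = 1/(268 + 15) = 1/283 ≈ 0.0035336)
z(F) = 1141/11 (z(F) = 30/11 + 101 = 1141/11)
1/z(Z) = 1/(1141/11) = 11/1141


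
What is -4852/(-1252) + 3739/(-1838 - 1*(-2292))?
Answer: 1721009/142102 ≈ 12.111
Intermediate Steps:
-4852/(-1252) + 3739/(-1838 - 1*(-2292)) = -4852*(-1/1252) + 3739/(-1838 + 2292) = 1213/313 + 3739/454 = 1721009/142102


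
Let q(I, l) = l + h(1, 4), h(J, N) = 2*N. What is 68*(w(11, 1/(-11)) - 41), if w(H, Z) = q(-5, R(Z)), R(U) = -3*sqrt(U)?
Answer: -2244 - 204*I*sqrt(11)/11 ≈ -2244.0 - 61.508*I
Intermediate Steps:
q(I, l) = 8 + l (q(I, l) = l + 2*4 = l + 8 = 8 + l)
w(H, Z) = 8 - 3*sqrt(Z)
68*(w(11, 1/(-11)) - 41) = 68*((8 - 3*I*sqrt(11)/11) - 41) = 68*(-33 - 3*I*sqrt(11)/11) = -2244 - 204*I*sqrt(11)/11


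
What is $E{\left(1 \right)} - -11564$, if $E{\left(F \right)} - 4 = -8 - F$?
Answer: $11559$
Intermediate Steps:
$E{\left(F \right)} = -4 - F$ ($E{\left(F \right)} = 4 - \left(8 + F\right) = -4 - F$)
$E{\left(1 \right)} - -11564 = \left(-4 - 1\right) - -11564 = \left(-4 - 1\right) + 11564 = -5 + 11564 = 11559$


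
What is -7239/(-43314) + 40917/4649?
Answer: 601977683/67122262 ≈ 8.9684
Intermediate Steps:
-7239/(-43314) + 40917/4649 = -7239*(-1/43314) + 40917*(1/4649) = 2413/14438 + 40917/4649 = 601977683/67122262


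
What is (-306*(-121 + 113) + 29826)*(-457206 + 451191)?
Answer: -194128110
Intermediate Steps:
(-306*(-121 + 113) + 29826)*(-457206 + 451191) = (-306*(-8) + 29826)*(-6015) = (2448 + 29826)*(-6015) = 32274*(-6015) = -194128110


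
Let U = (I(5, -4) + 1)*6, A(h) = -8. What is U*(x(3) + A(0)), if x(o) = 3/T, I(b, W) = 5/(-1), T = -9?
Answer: 200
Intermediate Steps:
I(b, W) = -5 (I(b, W) = 5*(-1) = -5)
x(o) = -⅓ (x(o) = 3/(-9) = 3*(-⅑) = -⅓)
U = -24 (U = (-5 + 1)*6 = -4*6 = -24)
U*(x(3) + A(0)) = -24*(-⅓ - 8) = -24*(-25/3) = 200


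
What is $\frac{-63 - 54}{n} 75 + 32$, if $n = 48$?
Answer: $- \frac{2413}{16} \approx -150.81$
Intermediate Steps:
$\frac{-63 - 54}{n} 75 + 32 = \frac{-63 - 54}{48} \cdot 75 + 32 = \left(-63 - 54\right) \frac{1}{48} \cdot 75 + 32 = \left(-117\right) \frac{1}{48} \cdot 75 + 32 = \left(- \frac{39}{16}\right) 75 + 32 = - \frac{2925}{16} + 32 = - \frac{2413}{16}$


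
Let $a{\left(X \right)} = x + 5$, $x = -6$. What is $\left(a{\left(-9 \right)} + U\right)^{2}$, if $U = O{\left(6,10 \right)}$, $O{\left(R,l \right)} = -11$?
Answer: $144$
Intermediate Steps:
$a{\left(X \right)} = -1$ ($a{\left(X \right)} = -6 + 5 = -1$)
$U = -11$
$\left(a{\left(-9 \right)} + U\right)^{2} = \left(-1 - 11\right)^{2} = \left(-12\right)^{2} = 144$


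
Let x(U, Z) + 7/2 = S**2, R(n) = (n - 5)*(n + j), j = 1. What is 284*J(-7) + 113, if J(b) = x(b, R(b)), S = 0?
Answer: -881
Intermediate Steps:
R(n) = (1 + n)*(-5 + n) (R(n) = (n - 5)*(n + 1) = (-5 + n)*(1 + n) = (1 + n)*(-5 + n))
x(U, Z) = -7/2 (x(U, Z) = -7/2 + 0**2 = -7/2 + 0 = -7/2)
J(b) = -7/2
284*J(-7) + 113 = 284*(-7/2) + 113 = -994 + 113 = -881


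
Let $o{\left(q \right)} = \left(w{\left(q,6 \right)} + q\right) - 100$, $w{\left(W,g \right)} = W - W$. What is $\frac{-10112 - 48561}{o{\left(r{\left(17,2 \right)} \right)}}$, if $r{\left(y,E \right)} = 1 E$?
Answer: $\frac{58673}{98} \approx 598.7$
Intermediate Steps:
$w{\left(W,g \right)} = 0$
$r{\left(y,E \right)} = E$
$o{\left(q \right)} = -100 + q$ ($o{\left(q \right)} = \left(0 + q\right) - 100 = q - 100 = -100 + q$)
$\frac{-10112 - 48561}{o{\left(r{\left(17,2 \right)} \right)}} = \frac{-10112 - 48561}{-100 + 2} = \frac{-10112 - 48561}{-98} = \left(-58673\right) \left(- \frac{1}{98}\right) = \frac{58673}{98}$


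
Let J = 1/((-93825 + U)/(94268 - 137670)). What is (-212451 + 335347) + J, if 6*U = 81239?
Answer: 59200615468/481711 ≈ 1.2290e+5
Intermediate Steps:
U = 81239/6 (U = (⅙)*81239 = 81239/6 ≈ 13540.)
J = 260412/481711 (J = 1/((-93825 + 81239/6)/(94268 - 137670)) = 1/(-481711/6/(-43402)) = 1/(-481711/6*(-1/43402)) = 1/(481711/260412) = 260412/481711 ≈ 0.54060)
(-212451 + 335347) + J = (-212451 + 335347) + 260412/481711 = 122896 + 260412/481711 = 59200615468/481711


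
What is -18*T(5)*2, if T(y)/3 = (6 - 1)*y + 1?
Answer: -2808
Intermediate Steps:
T(y) = 3 + 15*y (T(y) = 3*((6 - 1)*y + 1) = 3*(5*y + 1) = 3*(1 + 5*y) = 3 + 15*y)
-18*T(5)*2 = -18*(3 + 15*5)*2 = -18*(3 + 75)*2 = -18*78*2 = -1404*2 = -2808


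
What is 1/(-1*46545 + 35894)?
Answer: -1/10651 ≈ -9.3888e-5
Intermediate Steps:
1/(-1*46545 + 35894) = 1/(-46545 + 35894) = 1/(-10651) = -1/10651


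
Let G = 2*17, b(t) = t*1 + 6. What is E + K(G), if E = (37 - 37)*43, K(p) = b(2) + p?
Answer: 42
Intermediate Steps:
b(t) = 6 + t (b(t) = t + 6 = 6 + t)
G = 34
K(p) = 8 + p (K(p) = (6 + 2) + p = 8 + p)
E = 0 (E = 0*43 = 0)
E + K(G) = 0 + (8 + 34) = 0 + 42 = 42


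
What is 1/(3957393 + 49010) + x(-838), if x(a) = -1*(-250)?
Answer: 1001600751/4006403 ≈ 250.00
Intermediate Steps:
x(a) = 250
1/(3957393 + 49010) + x(-838) = 1/(3957393 + 49010) + 250 = 1/4006403 + 250 = 1001600751/4006403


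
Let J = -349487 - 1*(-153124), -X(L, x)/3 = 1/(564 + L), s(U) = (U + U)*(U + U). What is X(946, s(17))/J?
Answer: 3/296508130 ≈ 1.0118e-8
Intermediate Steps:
s(U) = 4*U² (s(U) = (2*U)*(2*U) = 4*U²)
X(L, x) = -3/(564 + L)
J = -196363 (J = -349487 + 153124 = -196363)
X(946, s(17))/J = -3/(564 + 946)/(-196363) = -3/1510*(-1/196363) = 3/296508130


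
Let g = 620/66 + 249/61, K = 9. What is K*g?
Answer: 81381/671 ≈ 121.28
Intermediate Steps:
g = 27127/2013 (g = 620*(1/66) + 249*(1/61) = 310/33 + 249/61 = 27127/2013 ≈ 13.476)
K*g = 9*(27127/2013) = 81381/671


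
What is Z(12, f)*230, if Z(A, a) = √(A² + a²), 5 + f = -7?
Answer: 2760*√2 ≈ 3903.2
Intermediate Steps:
f = -12 (f = -5 - 7 = -12)
Z(12, f)*230 = √(12² + (-12)²)*230 = √(144 + 144)*230 = √288*230 = (12*√2)*230 = 2760*√2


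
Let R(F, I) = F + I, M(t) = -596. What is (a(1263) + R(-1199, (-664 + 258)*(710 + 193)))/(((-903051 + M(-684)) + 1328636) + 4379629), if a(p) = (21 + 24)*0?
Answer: -367817/4804618 ≈ -0.076555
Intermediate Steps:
a(p) = 0 (a(p) = 45*0 = 0)
(a(1263) + R(-1199, (-664 + 258)*(710 + 193)))/(((-903051 + M(-684)) + 1328636) + 4379629) = (0 + (-1199 + (-664 + 258)*(710 + 193)))/(((-903051 - 596) + 1328636) + 4379629) = (0 + (-1199 - 406*903))/((-903647 + 1328636) + 4379629) = (0 + (-1199 - 366618))/(424989 + 4379629) = (0 - 367817)/4804618 = -367817*1/4804618 = -367817/4804618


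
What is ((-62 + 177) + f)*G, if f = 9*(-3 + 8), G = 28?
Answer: 4480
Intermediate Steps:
f = 45 (f = 9*5 = 45)
((-62 + 177) + f)*G = ((-62 + 177) + 45)*28 = (115 + 45)*28 = 160*28 = 4480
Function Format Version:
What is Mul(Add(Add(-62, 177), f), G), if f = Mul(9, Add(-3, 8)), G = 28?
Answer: 4480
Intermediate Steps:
f = 45 (f = Mul(9, 5) = 45)
Mul(Add(Add(-62, 177), f), G) = Mul(Add(Add(-62, 177), 45), 28) = Mul(Add(115, 45), 28) = Mul(160, 28) = 4480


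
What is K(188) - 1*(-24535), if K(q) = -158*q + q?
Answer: -4981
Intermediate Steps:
K(q) = -157*q
K(188) - 1*(-24535) = -157*188 - 1*(-24535) = -29516 + 24535 = -4981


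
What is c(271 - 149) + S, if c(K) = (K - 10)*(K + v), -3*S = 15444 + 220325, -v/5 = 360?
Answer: -799577/3 ≈ -2.6653e+5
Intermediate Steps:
v = -1800 (v = -5*360 = -1800)
S = -235769/3 (S = -(15444 + 220325)/3 = -1/3*235769 = -235769/3 ≈ -78590.)
c(K) = (-1800 + K)*(-10 + K) (c(K) = (K - 10)*(K - 1800) = (-10 + K)*(-1800 + K) = (-1800 + K)*(-10 + K))
c(271 - 149) + S = (18000 + (271 - 149)**2 - 1810*(271 - 149)) - 235769/3 = (18000 + 122**2 - 1810*122) - 235769/3 = (18000 + 14884 - 220820) - 235769/3 = -187936 - 235769/3 = -799577/3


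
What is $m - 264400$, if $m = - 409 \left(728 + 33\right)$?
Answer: $-575649$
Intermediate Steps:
$m = -311249$ ($m = \left(-409\right) 761 = -311249$)
$m - 264400 = -311249 - 264400 = -575649$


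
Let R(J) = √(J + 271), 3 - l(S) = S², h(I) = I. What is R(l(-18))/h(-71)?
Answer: -5*I*√2/71 ≈ -0.099592*I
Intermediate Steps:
l(S) = 3 - S²
R(J) = √(271 + J)
R(l(-18))/h(-71) = √(271 + (3 - 1*(-18)²))/(-71) = √(271 + (3 - 1*324))*(-1/71) = √(271 + (3 - 324))*(-1/71) = √(271 - 321)*(-1/71) = √(-50)*(-1/71) = (5*I*√2)*(-1/71) = -5*I*√2/71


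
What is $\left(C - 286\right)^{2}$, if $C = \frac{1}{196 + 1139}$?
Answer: $\frac{145778112481}{1782225} \approx 81796.0$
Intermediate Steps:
$C = \frac{1}{1335} \approx 0.00074906$
$\left(C - 286\right)^{2} = \left(\frac{1}{1335} - 286\right)^{2} = \left(- \frac{381809}{1335}\right)^{2} = \frac{145778112481}{1782225}$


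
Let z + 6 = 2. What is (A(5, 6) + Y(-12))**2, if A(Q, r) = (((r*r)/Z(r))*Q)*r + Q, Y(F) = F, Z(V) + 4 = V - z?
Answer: 29929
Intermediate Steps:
z = -4 (z = -6 + 2 = -4)
Z(V) = V (Z(V) = -4 + (V - 1*(-4)) = -4 + (V + 4) = -4 + (4 + V) = V)
A(Q, r) = Q + Q*r**2 (A(Q, r) = (((r*r)/r)*Q)*r + Q = ((r**2/r)*Q)*r + Q = (r*Q)*r + Q = (Q*r)*r + Q = Q*r**2 + Q = Q + Q*r**2)
(A(5, 6) + Y(-12))**2 = (5*(1 + 6**2) - 12)**2 = (5*(1 + 36) - 12)**2 = (5*37 - 12)**2 = (185 - 12)**2 = 173**2 = 29929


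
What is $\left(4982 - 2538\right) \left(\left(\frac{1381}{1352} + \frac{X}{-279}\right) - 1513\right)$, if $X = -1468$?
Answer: $- \frac{26712246443}{7254} \approx -3.6824 \cdot 10^{6}$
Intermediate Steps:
$\left(4982 - 2538\right) \left(\left(\frac{1381}{1352} + \frac{X}{-279}\right) - 1513\right) = \left(4982 - 2538\right) \left(\left(\frac{1381}{1352} - \frac{1468}{-279}\right) - 1513\right) = 2444 \left(\left(1381 \cdot \frac{1}{1352} - - \frac{1468}{279}\right) - 1513\right) = 2444 \left(\left(\frac{1381}{1352} + \frac{1468}{279}\right) - 1513\right) = 2444 \left(\frac{2370035}{377208} - 1513\right) = 2444 \left(- \frac{568345669}{377208}\right) = - \frac{26712246443}{7254}$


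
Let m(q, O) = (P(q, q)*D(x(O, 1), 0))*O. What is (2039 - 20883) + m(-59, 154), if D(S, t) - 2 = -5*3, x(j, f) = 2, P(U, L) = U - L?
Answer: -18844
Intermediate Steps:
D(S, t) = -13 (D(S, t) = 2 - 5*3 = 2 - 15 = -13)
m(q, O) = 0 (m(q, O) = ((q - q)*(-13))*O = (0*(-13))*O = 0*O = 0)
(2039 - 20883) + m(-59, 154) = (2039 - 20883) + 0 = -18844 + 0 = -18844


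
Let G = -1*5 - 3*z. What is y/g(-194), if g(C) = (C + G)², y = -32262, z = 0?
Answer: -32262/39601 ≈ -0.81468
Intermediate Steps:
G = -5 (G = -1*5 - 3*0 = -5 + 0 = -5)
g(C) = (-5 + C)² (g(C) = (C - 5)² = (-5 + C)²)
y/g(-194) = -32262/(-5 - 194)² = -32262/((-199)²) = -32262/39601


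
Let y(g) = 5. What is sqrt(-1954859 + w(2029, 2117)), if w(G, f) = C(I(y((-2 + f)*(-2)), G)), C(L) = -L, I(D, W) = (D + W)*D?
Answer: I*sqrt(1965029) ≈ 1401.8*I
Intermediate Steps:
I(D, W) = D*(D + W)
w(G, f) = -25 - 5*G (w(G, f) = -5*(5 + G) = -(25 + 5*G) = -25 - 5*G)
sqrt(-1954859 + w(2029, 2117)) = sqrt(-1954859 + (-25 - 5*2029)) = sqrt(-1954859 + (-25 - 10145)) = sqrt(-1954859 - 10170) = sqrt(-1965029) = I*sqrt(1965029)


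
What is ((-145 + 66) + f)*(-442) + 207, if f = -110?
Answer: 83745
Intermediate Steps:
((-145 + 66) + f)*(-442) + 207 = ((-145 + 66) - 110)*(-442) + 207 = (-79 - 110)*(-442) + 207 = -189*(-442) + 207 = 83538 + 207 = 83745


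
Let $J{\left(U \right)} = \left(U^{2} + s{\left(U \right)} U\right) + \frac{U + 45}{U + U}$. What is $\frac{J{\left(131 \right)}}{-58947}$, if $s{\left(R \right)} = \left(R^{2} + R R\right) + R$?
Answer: $- \frac{593496112}{7722057} \approx -76.857$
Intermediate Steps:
$s{\left(R \right)} = R + 2 R^{2}$ ($s{\left(R \right)} = \left(R^{2} + R^{2}\right) + R = 2 R^{2} + R = R + 2 R^{2}$)
$J{\left(U \right)} = U^{2} + U^{2} \left(1 + 2 U\right) + \frac{45 + U}{2 U}$ ($J{\left(U \right)} = \left(U^{2} + U \left(1 + 2 U\right) U\right) + \frac{U + 45}{U + U} = \left(U^{2} + U^{2} \left(1 + 2 U\right)\right) + \frac{45 + U}{2 U} = U^{2} + U^{2} \left(1 + 2 U\right) + \frac{45 + U}{2 U}$)
$\frac{J{\left(131 \right)}}{-58947} = \frac{\frac{1}{2} \cdot \frac{1}{131} \left(45 + 131 + 4 \cdot 131^{3} + 4 \cdot 131^{4}\right)}{-58947} = \frac{1}{2} \cdot \frac{1}{131} \left(45 + 131 + 4 \cdot 2248091 + 4 \cdot 294499921\right) \left(- \frac{1}{58947}\right) = \frac{1}{2} \cdot \frac{1}{131} \left(45 + 131 + 8992364 + 1177999684\right) \left(- \frac{1}{58947}\right) = \frac{1}{2} \cdot \frac{1}{131} \cdot 1186992224 \left(- \frac{1}{58947}\right) = \frac{593496112}{131} \left(- \frac{1}{58947}\right) = - \frac{593496112}{7722057}$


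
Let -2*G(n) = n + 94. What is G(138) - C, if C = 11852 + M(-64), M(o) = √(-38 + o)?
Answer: -11968 - I*√102 ≈ -11968.0 - 10.1*I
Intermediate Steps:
G(n) = -47 - n/2 (G(n) = -(n + 94)/2 = -(94 + n)/2 = -47 - n/2)
C = 11852 + I*√102 (C = 11852 + √(-38 - 64) = 11852 + √(-102) = 11852 + I*√102 ≈ 11852.0 + 10.1*I)
G(138) - C = (-47 - ½*138) - (11852 + I*√102) = (-47 - 69) + (-11852 - I*√102) = -116 + (-11852 - I*√102) = -11968 - I*√102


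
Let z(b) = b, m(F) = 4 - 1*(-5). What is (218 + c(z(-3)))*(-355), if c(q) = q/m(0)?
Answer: -231815/3 ≈ -77272.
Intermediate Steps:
m(F) = 9 (m(F) = 4 + 5 = 9)
c(q) = q/9
(218 + c(z(-3)))*(-355) = (218 + (⅑)*(-3))*(-355) = (218 - ⅓)*(-355) = (653/3)*(-355) = -231815/3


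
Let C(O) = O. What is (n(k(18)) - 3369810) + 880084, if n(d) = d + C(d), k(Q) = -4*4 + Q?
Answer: -2489722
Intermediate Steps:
k(Q) = -16 + Q
n(d) = 2*d (n(d) = d + d = 2*d)
(n(k(18)) - 3369810) + 880084 = (2*(-16 + 18) - 3369810) + 880084 = (2*2 - 3369810) + 880084 = (4 - 3369810) + 880084 = -3369806 + 880084 = -2489722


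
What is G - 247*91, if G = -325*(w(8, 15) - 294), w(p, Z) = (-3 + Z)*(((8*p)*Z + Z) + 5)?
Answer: -3748927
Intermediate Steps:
w(p, Z) = (-3 + Z)*(5 + Z + 8*Z*p) (w(p, Z) = (-3 + Z)*((8*Z*p + Z) + 5) = (-3 + Z)*((Z + 8*Z*p) + 5) = (-3 + Z)*(5 + Z + 8*Z*p))
G = -3726450 (G = -325*((-15 + 15² + 2*15 - 24*15*8 + 8*8*15²) - 294) = -325*((-15 + 225 + 30 - 2880 + 8*8*225) - 294) = -325*((-15 + 225 + 30 - 2880 + 14400) - 294) = -325*(11760 - 294) = -325*11466 = -3726450)
G - 247*91 = -3726450 - 247*91 = -3726450 - 22477 = -3748927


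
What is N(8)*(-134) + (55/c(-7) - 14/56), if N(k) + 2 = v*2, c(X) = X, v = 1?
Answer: -227/28 ≈ -8.1071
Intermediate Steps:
N(k) = 0 (N(k) = -2 + 1*2 = -2 + 2 = 0)
N(8)*(-134) + (55/c(-7) - 14/56) = 0*(-134) + (55/(-7) - 14/56) = 0 + (55*(-1/7) - 14*1/56) = 0 + (-55/7 - 1/4) = 0 - 227/28 = -227/28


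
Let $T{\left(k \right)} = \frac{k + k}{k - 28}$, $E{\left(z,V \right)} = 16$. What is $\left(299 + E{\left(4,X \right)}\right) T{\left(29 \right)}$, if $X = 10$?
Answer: $18270$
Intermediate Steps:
$T{\left(k \right)} = \frac{2 k}{-28 + k}$
$\left(299 + E{\left(4,X \right)}\right) T{\left(29 \right)} = \left(299 + 16\right) 2 \cdot 29 \frac{1}{-28 + 29} = 315 \cdot 2 \cdot 29 \cdot 1^{-1} = 315 \cdot 2 \cdot 29 \cdot 1 = 315 \cdot 58 = 18270$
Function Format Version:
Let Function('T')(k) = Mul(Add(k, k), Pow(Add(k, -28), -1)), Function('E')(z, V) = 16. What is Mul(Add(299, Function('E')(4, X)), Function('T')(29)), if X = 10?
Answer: 18270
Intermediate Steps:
Function('T')(k) = Mul(2, k, Pow(Add(-28, k), -1)) (Function('T')(k) = Mul(Mul(2, k), Pow(Add(-28, k), -1)) = Mul(2, k, Pow(Add(-28, k), -1)))
Mul(Add(299, Function('E')(4, X)), Function('T')(29)) = Mul(Add(299, 16), Mul(2, 29, Pow(Add(-28, 29), -1))) = Mul(315, Mul(2, 29, Pow(1, -1))) = Mul(315, Mul(2, 29, 1)) = Mul(315, 58) = 18270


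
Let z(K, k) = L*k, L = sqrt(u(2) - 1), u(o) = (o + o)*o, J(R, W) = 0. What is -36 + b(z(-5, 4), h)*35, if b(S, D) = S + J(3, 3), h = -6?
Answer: -36 + 140*sqrt(7) ≈ 334.41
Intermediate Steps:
u(o) = 2*o**2 (u(o) = (2*o)*o = 2*o**2)
L = sqrt(7) (L = sqrt(2*2**2 - 1) = sqrt(2*4 - 1) = sqrt(8 - 1) = sqrt(7) ≈ 2.6458)
z(K, k) = k*sqrt(7) (z(K, k) = sqrt(7)*k = k*sqrt(7))
b(S, D) = S (b(S, D) = S + 0 = S)
-36 + b(z(-5, 4), h)*35 = -36 + (4*sqrt(7))*35 = -36 + 140*sqrt(7)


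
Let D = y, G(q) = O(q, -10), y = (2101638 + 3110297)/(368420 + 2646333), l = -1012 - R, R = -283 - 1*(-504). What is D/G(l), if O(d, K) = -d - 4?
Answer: 5211935/3705131437 ≈ 0.0014067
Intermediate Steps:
R = 221 (R = -283 + 504 = 221)
O(d, K) = -4 - d
l = -1233 (l = -1012 - 1*221 = -1012 - 221 = -1233)
y = 5211935/3014753 ≈ 1.7288
G(q) = -4 - q
D = 5211935/3014753 ≈ 1.7288
D/G(l) = 5211935/(3014753*(-4 - 1*(-1233))) = 5211935/(3014753*(-4 + 1233)) = (5211935/3014753)/1229 = (5211935/3014753)*(1/1229) = 5211935/3705131437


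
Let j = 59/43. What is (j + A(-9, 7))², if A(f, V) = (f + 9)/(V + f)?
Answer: 3481/1849 ≈ 1.8826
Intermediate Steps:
A(f, V) = (9 + f)/(V + f)
j = 59/43 (j = 59*(1/43) = 59/43 ≈ 1.3721)
(j + A(-9, 7))² = (59/43 + (9 - 9)/(7 - 9))² = (59/43 + 0/(-2))² = (59/43 - ½*0)² = (59/43 + 0)² = (59/43)² = 3481/1849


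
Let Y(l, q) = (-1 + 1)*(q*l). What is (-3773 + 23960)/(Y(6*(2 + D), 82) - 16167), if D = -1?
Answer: -6729/5389 ≈ -1.2487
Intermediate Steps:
Y(l, q) = 0 (Y(l, q) = 0*(l*q) = 0)
(-3773 + 23960)/(Y(6*(2 + D), 82) - 16167) = (-3773 + 23960)/(0 - 16167) = 20187/(-16167) = 20187*(-1/16167) = -6729/5389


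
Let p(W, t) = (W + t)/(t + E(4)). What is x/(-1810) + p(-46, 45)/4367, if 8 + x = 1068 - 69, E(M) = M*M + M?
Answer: -56260423/102755510 ≈ -0.54752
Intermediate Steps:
E(M) = M + M**2 (E(M) = M**2 + M = M + M**2)
p(W, t) = (W + t)/(20 + t) (p(W, t) = (W + t)/(t + 4*(1 + 4)) = (W + t)/(t + 4*5) = (W + t)/(t + 20) = (W + t)/(20 + t))
x = 991 (x = -8 + (1068 - 69) = -8 + 999 = 991)
x/(-1810) + p(-46, 45)/4367 = 991/(-1810) + ((-46 + 45)/(20 + 45))/4367 = 991*(-1/1810) + (-1/65)*(1/4367) = -991/1810 + ((1/65)*(-1))*(1/4367) = -991/1810 - 1/65*1/4367 = -991/1810 - 1/283855 = -56260423/102755510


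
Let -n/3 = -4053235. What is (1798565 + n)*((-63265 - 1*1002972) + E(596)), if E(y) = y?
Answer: -14874504801070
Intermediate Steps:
n = 12159705 (n = -3*(-4053235) = 12159705)
(1798565 + n)*((-63265 - 1*1002972) + E(596)) = (1798565 + 12159705)*((-63265 - 1*1002972) + 596) = 13958270*((-63265 - 1002972) + 596) = 13958270*(-1066237 + 596) = 13958270*(-1065641) = -14874504801070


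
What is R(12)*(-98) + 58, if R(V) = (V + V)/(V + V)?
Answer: -40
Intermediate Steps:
R(V) = 1 (R(V) = (2*V)/((2*V)) = (2*V)*(1/(2*V)) = 1)
R(12)*(-98) + 58 = 1*(-98) + 58 = -98 + 58 = -40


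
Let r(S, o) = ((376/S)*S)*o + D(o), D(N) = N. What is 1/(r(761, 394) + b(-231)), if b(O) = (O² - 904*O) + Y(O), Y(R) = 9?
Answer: 1/410732 ≈ 2.4347e-6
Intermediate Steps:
b(O) = 9 + O² - 904*O (b(O) = (O² - 904*O) + 9 = 9 + O² - 904*O)
r(S, o) = 377*o (r(S, o) = ((376/S)*S)*o + o = 376*o + o = 377*o)
1/(r(761, 394) + b(-231)) = 1/(377*394 + (9 + (-231)² - 904*(-231))) = 1/(148538 + (9 + 53361 + 208824)) = 1/(148538 + 262194) = 1/410732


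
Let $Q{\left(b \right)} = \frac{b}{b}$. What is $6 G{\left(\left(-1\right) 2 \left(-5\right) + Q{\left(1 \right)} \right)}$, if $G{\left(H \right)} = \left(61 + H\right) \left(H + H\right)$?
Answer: $9504$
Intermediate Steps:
$Q{\left(b \right)} = 1$
$G{\left(H \right)} = 2 H \left(61 + H\right)$ ($G{\left(H \right)} = \left(61 + H\right) 2 H = 2 H \left(61 + H\right)$)
$6 G{\left(\left(-1\right) 2 \left(-5\right) + Q{\left(1 \right)} \right)} = 6 \cdot 2 \left(\left(-1\right) 2 \left(-5\right) + 1\right) \left(61 + \left(\left(-1\right) 2 \left(-5\right) + 1\right)\right) = 6 \cdot 2 \left(\left(-2\right) \left(-5\right) + 1\right) \left(61 + \left(\left(-2\right) \left(-5\right) + 1\right)\right) = 6 \cdot 2 \left(10 + 1\right) \left(61 + \left(10 + 1\right)\right) = 6 \cdot 2 \cdot 11 \left(61 + 11\right) = 6 \cdot 2 \cdot 11 \cdot 72 = 6 \cdot 1584 = 9504$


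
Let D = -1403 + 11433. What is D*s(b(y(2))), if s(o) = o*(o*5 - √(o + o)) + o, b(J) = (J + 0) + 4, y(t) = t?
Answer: 1865580 - 120360*√3 ≈ 1.6571e+6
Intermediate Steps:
b(J) = 4 + J (b(J) = J + 4 = 4 + J)
D = 10030
s(o) = o + o*(5*o - √2*√o) (s(o) = o*(5*o - √(2*o)) + o = o*(5*o - √2*√o) + o = o + o*(5*o - √2*√o))
D*s(b(y(2))) = 10030*((4 + 2) + 5*(4 + 2)² - √2*(4 + 2)^(3/2)) = 10030*(6 + 5*6² - √2*6^(3/2)) = 10030*(6 + 5*36 - √2*6*√6) = 10030*(6 + 180 - 12*√3) = 10030*(186 - 12*√3) = 1865580 - 120360*√3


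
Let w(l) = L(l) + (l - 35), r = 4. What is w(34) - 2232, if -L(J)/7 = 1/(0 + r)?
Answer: -8939/4 ≈ -2234.8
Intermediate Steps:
L(J) = -7/4 (L(J) = -7/(0 + 4) = -7/4)
w(l) = -147/4 + l (w(l) = -7/4 + (l - 35) = -7/4 + (-35 + l) = -147/4 + l)
w(34) - 2232 = (-147/4 + 34) - 2232 = -11/4 - 2232 = -8939/4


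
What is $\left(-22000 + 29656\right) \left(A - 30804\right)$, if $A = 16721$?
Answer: $-107819448$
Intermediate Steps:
$\left(-22000 + 29656\right) \left(A - 30804\right) = \left(-22000 + 29656\right) \left(16721 - 30804\right) = 7656 \left(-14083\right) = -107819448$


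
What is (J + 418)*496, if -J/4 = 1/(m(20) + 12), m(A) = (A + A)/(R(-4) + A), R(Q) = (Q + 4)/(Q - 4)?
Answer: 1450304/7 ≈ 2.0719e+5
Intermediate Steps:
R(Q) = (4 + Q)/(-4 + Q)
m(A) = 2 (m(A) = (A + A)/((4 - 4)/(-4 - 4) + A) = (2*A)/(0/(-8) + A) = (2*A)/(-⅛*0 + A) = (2*A)/(0 + A) = (2*A)/A = 2)
J = -2/7 (J = -4/(2 + 12) = -4/14 = -4*1/14 = -2/7 ≈ -0.28571)
(J + 418)*496 = (-2/7 + 418)*496 = (2924/7)*496 = 1450304/7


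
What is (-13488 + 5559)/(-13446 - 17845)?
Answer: 7929/31291 ≈ 0.25340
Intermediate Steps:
(-13488 + 5559)/(-13446 - 17845) = -7929/(-31291) = -7929*(-1/31291) = 7929/31291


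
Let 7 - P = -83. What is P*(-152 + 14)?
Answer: -12420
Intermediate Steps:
P = 90 (P = 7 - 1*(-83) = 7 + 83 = 90)
P*(-152 + 14) = 90*(-152 + 14) = 90*(-138) = -12420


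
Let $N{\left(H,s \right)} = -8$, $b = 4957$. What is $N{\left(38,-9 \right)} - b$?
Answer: $-4965$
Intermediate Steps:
$N{\left(38,-9 \right)} - b = -8 - 4957 = -4965$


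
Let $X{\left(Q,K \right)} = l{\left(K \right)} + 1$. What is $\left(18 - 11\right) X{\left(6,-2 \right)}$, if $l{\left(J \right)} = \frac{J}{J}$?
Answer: $14$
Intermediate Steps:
$l{\left(J \right)} = 1$
$X{\left(Q,K \right)} = 2$ ($X{\left(Q,K \right)} = 1 + 1 = 2$)
$\left(18 - 11\right) X{\left(6,-2 \right)} = \left(18 - 11\right) 2 = 7 \cdot 2 = 14$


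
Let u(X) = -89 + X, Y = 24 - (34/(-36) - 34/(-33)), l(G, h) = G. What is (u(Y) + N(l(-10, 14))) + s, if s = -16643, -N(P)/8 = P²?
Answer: -3466601/198 ≈ -17508.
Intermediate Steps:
N(P) = -8*P²
Y = 4735/198 (Y = 24 - (34*(-1/36) - 34*(-1/33)) = 24 - (-17/18 + 34/33) = 24 - 1*17/198 = 24 - 17/198 = 4735/198 ≈ 23.914)
(u(Y) + N(l(-10, 14))) + s = ((-89 + 4735/198) - 8*(-10)²) - 16643 = (-12887/198 - 8*100) - 16643 = (-12887/198 - 800) - 16643 = -171287/198 - 16643 = -3466601/198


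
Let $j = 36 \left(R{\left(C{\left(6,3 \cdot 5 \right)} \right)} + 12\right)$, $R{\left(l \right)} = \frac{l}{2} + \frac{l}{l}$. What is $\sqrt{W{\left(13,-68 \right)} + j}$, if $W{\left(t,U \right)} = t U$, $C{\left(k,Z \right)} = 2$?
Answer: $2 i \sqrt{95} \approx 19.494 i$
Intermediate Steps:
$W{\left(t,U \right)} = U t$
$R{\left(l \right)} = 1 + \frac{l}{2}$ ($R{\left(l \right)} = l \frac{1}{2} + 1 = \frac{l}{2} + 1 = 1 + \frac{l}{2}$)
$j = 504$ ($j = 36 \left(\left(1 + \frac{1}{2} \cdot 2\right) + 12\right) = 36 \left(\left(1 + 1\right) + 12\right) = 36 \left(2 + 12\right) = 36 \cdot 14 = 504$)
$\sqrt{W{\left(13,-68 \right)} + j} = \sqrt{\left(-68\right) 13 + 504} = \sqrt{-884 + 504} = \sqrt{-380} = 2 i \sqrt{95}$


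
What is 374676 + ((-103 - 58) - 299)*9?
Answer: 370536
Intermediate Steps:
374676 + ((-103 - 58) - 299)*9 = 374676 + (-161 - 299)*9 = 374676 - 460*9 = 374676 - 4140 = 370536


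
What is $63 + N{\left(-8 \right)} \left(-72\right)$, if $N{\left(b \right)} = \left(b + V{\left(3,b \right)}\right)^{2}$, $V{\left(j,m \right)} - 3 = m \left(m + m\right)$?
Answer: $-1089225$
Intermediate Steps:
$V{\left(j,m \right)} = 3 + 2 m^{2}$ ($V{\left(j,m \right)} = 3 + m \left(m + m\right) = 3 + m 2 m = 3 + 2 m^{2}$)
$N{\left(b \right)} = \left(3 + b + 2 b^{2}\right)^{2}$ ($N{\left(b \right)} = \left(b + \left(3 + 2 b^{2}\right)\right)^{2} = \left(3 + b + 2 b^{2}\right)^{2}$)
$63 + N{\left(-8 \right)} \left(-72\right) = 63 + \left(3 - 8 + 2 \left(-8\right)^{2}\right)^{2} \left(-72\right) = 63 + \left(3 - 8 + 2 \cdot 64\right)^{2} \left(-72\right) = 63 + \left(3 - 8 + 128\right)^{2} \left(-72\right) = 63 + 123^{2} \left(-72\right) = 63 + 15129 \left(-72\right) = 63 - 1089288 = -1089225$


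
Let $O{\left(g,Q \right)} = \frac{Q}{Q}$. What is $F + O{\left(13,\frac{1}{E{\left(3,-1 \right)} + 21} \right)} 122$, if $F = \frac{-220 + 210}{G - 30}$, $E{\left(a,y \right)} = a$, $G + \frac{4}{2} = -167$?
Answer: $\frac{24288}{199} \approx 122.05$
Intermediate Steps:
$G = -169$ ($G = -2 - 167 = -169$)
$F = \frac{10}{199}$ ($F = \frac{-220 + 210}{-169 - 30} = - \frac{10}{-199} = \left(-10\right) \left(- \frac{1}{199}\right) = \frac{10}{199} \approx 0.050251$)
$O{\left(g,Q \right)} = 1$
$F + O{\left(13,\frac{1}{E{\left(3,-1 \right)} + 21} \right)} 122 = \frac{10}{199} + 1 \cdot 122 = \frac{10}{199} + 122 = \frac{24288}{199}$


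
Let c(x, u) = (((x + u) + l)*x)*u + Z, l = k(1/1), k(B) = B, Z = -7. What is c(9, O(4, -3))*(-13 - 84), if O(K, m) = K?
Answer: -48209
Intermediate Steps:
l = 1 (l = 1/1 = 1*1 = 1)
c(x, u) = -7 + u*x*(1 + u + x) (c(x, u) = (((x + u) + 1)*x)*u - 7 = (((u + x) + 1)*x)*u - 7 = ((1 + u + x)*x)*u - 7 = (x*(1 + u + x))*u - 7 = u*x*(1 + u + x) - 7 = -7 + u*x*(1 + u + x))
c(9, O(4, -3))*(-13 - 84) = (-7 + 4*9 + 4*9**2 + 9*4**2)*(-13 - 84) = (-7 + 36 + 4*81 + 9*16)*(-97) = (-7 + 36 + 324 + 144)*(-97) = 497*(-97) = -48209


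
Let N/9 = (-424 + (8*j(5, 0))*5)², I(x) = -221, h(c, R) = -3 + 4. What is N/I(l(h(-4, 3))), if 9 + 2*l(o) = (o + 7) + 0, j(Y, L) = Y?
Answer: -451584/221 ≈ -2043.4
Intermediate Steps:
h(c, R) = 1
l(o) = -1 + o/2 (l(o) = -9/2 + ((o + 7) + 0)/2 = -9/2 + ((7 + o) + 0)/2 = -9/2 + (7 + o)/2 = -9/2 + (7/2 + o/2) = -1 + o/2)
N = 451584 (N = 9*(-424 + (8*5)*5)² = 9*(-424 + 40*5)² = 9*(-424 + 200)² = 9*(-224)² = 9*50176 = 451584)
N/I(l(h(-4, 3))) = 451584/(-221) = 451584*(-1/221) = -451584/221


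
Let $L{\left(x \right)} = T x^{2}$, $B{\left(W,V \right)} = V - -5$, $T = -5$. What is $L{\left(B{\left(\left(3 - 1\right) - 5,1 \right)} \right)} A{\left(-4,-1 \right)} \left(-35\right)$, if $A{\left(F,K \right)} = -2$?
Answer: $-12600$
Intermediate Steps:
$B{\left(W,V \right)} = 5 + V$ ($B{\left(W,V \right)} = V + 5 = 5 + V$)
$L{\left(x \right)} = - 5 x^{2}$
$L{\left(B{\left(\left(3 - 1\right) - 5,1 \right)} \right)} A{\left(-4,-1 \right)} \left(-35\right) = - 5 \left(5 + 1\right)^{2} \left(-2\right) \left(-35\right) = - 5 \cdot 6^{2} \left(-2\right) \left(-35\right) = \left(-5\right) 36 \left(-2\right) \left(-35\right) = \left(-180\right) \left(-2\right) \left(-35\right) = 360 \left(-35\right) = -12600$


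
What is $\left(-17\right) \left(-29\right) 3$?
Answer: $1479$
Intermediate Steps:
$\left(-17\right) \left(-29\right) 3 = 493 \cdot 3 = 1479$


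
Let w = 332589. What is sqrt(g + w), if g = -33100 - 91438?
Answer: sqrt(208051) ≈ 456.13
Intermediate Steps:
g = -124538
sqrt(g + w) = sqrt(-124538 + 332589) = sqrt(208051)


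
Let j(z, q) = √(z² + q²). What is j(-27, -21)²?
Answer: 1170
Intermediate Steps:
j(z, q) = √(q² + z²)
j(-27, -21)² = (√((-21)² + (-27)²))² = (√(441 + 729))² = (√1170)² = (3*√130)² = 1170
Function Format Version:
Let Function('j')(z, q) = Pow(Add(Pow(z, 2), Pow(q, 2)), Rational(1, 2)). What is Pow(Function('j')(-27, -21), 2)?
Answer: 1170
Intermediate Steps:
Function('j')(z, q) = Pow(Add(Pow(q, 2), Pow(z, 2)), Rational(1, 2))
Pow(Function('j')(-27, -21), 2) = Pow(Pow(Add(Pow(-21, 2), Pow(-27, 2)), Rational(1, 2)), 2) = Pow(Pow(Add(441, 729), Rational(1, 2)), 2) = Pow(Pow(1170, Rational(1, 2)), 2) = Pow(Mul(3, Pow(130, Rational(1, 2))), 2) = 1170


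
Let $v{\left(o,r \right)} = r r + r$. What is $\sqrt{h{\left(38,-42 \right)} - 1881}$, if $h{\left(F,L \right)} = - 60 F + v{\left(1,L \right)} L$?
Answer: $i \sqrt{76485} \approx 276.56 i$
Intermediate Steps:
$v{\left(o,r \right)} = r + r^{2}$ ($v{\left(o,r \right)} = r^{2} + r = r + r^{2}$)
$h{\left(F,L \right)} = - 60 F + L^{2} \left(1 + L\right)$ ($h{\left(F,L \right)} = - 60 F + L \left(1 + L\right) L = - 60 F + L^{2} \left(1 + L\right)$)
$\sqrt{h{\left(38,-42 \right)} - 1881} = \sqrt{\left(\left(-60\right) 38 + \left(-42\right)^{2} \left(1 - 42\right)\right) - 1881} = \sqrt{\left(-2280 + 1764 \left(-41\right)\right) - 1881} = \sqrt{\left(-2280 - 72324\right) - 1881} = \sqrt{-74604 - 1881} = \sqrt{-76485} = i \sqrt{76485}$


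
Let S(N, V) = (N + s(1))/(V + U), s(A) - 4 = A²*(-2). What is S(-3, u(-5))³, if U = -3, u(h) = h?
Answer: 1/512 ≈ 0.0019531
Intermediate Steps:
s(A) = 4 - 2*A² (s(A) = 4 + A²*(-2) = 4 - 2*A²)
S(N, V) = (2 + N)/(-3 + V) (S(N, V) = (N + (4 - 2*1²))/(V - 3) = (N + (4 - 2*1))/(-3 + V) = (N + (4 - 2))/(-3 + V) = (N + 2)/(-3 + V) = (2 + N)/(-3 + V))
S(-3, u(-5))³ = ((2 - 3)/(-3 - 5))³ = (-1/(-8))³ = (-⅛*(-1))³ = (⅛)³ = 1/512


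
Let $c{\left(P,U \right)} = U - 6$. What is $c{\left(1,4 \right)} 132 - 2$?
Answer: $-266$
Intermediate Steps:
$c{\left(P,U \right)} = -6 + U$
$c{\left(1,4 \right)} 132 - 2 = \left(-6 + 4\right) 132 - 2 = \left(-2\right) 132 - 2 = -264 - 2 = -266$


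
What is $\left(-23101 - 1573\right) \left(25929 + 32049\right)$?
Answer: $-1430549172$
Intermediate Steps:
$\left(-23101 - 1573\right) \left(25929 + 32049\right) = \left(-24674\right) 57978 = -1430549172$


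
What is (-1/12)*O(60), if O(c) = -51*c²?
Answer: 15300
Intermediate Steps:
(-1/12)*O(60) = (-1/12)*(-51*60²) = (-1*1/12)*(-51*3600) = -1/12*(-183600) = 15300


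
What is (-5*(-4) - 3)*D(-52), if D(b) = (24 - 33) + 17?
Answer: 136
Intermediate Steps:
D(b) = 8 (D(b) = -9 + 17 = 8)
(-5*(-4) - 3)*D(-52) = (-5*(-4) - 3)*8 = (20 - 3)*8 = 17*8 = 136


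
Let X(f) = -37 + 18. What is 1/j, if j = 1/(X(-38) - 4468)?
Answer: -4487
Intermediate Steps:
X(f) = -19
j = -1/4487 (j = 1/(-19 - 4468) = 1/(-4487) = -1/4487 ≈ -0.00022287)
1/j = 1/(-1/4487) = -4487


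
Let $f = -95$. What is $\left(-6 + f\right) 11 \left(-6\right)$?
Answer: $6666$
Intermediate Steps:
$\left(-6 + f\right) 11 \left(-6\right) = \left(-6 - 95\right) 11 \left(-6\right) = \left(-101\right) \left(-66\right) = 6666$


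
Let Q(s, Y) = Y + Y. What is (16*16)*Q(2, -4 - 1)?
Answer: -2560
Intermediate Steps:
Q(s, Y) = 2*Y
(16*16)*Q(2, -4 - 1) = (16*16)*(2*(-4 - 1)) = 256*(2*(-5)) = 256*(-10) = -2560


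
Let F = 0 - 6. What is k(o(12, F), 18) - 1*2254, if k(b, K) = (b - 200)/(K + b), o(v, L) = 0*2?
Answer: -20386/9 ≈ -2265.1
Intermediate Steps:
F = -6
o(v, L) = 0
k(b, K) = (-200 + b)/(K + b)
k(o(12, F), 18) - 1*2254 = (-200 + 0)/(18 + 0) - 1*2254 = -200/18 - 2254 = (1/18)*(-200) - 2254 = -100/9 - 2254 = -20386/9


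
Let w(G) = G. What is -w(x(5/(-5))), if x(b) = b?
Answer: 1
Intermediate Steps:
-w(x(5/(-5))) = -5/(-5) = -5*(-1)/5 = -1*(-1) = 1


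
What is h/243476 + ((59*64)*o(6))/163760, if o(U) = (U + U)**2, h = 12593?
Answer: 8403177739/2491976860 ≈ 3.3721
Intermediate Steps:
o(U) = 4*U**2 (o(U) = (2*U)**2 = 4*U**2)
h/243476 + ((59*64)*o(6))/163760 = 12593/243476 + ((59*64)*(4*6**2))/163760 = 12593*(1/243476) + (3776*(4*36))*(1/163760) = 12593/243476 + (3776*144)*(1/163760) = 12593/243476 + 543744*(1/163760) = 12593/243476 + 33984/10235 = 8403177739/2491976860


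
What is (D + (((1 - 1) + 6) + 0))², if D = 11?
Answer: 289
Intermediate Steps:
(D + (((1 - 1) + 6) + 0))² = (11 + (((1 - 1) + 6) + 0))² = (11 + ((0 + 6) + 0))² = (11 + (6 + 0))² = (11 + 6)² = 17² = 289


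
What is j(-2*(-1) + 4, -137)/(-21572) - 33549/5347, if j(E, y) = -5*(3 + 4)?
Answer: -723531883/115345484 ≈ -6.2727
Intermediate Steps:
j(E, y) = -35 (j(E, y) = -5*7 = -35)
j(-2*(-1) + 4, -137)/(-21572) - 33549/5347 = -35/(-21572) - 33549/5347 = -35*(-1/21572) - 33549*1/5347 = 35/21572 - 33549/5347 = -723531883/115345484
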